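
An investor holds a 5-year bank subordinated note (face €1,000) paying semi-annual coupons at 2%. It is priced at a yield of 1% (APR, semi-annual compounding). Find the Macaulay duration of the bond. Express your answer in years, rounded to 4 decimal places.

Periodic yield y = 0.005. Discount each cash flow and weight by its period:
  t   CF        PV=CF/(1+0.005)^t    t·PV
  1        10.00         9.9502         9.9502
  2        10.00         9.9007        19.8015
  3        10.00         9.8515        29.5545
  4        10.00         9.8025        39.2099
  5        10.00         9.7537        48.7685
  6        10.00         9.7052        58.2311
  7        10.00         9.6569        67.5983
  8        10.00         9.6089        76.8708
  9        10.00         9.5610        86.0494
  10    1,010.00       960.8614     9,608.6142
  Σ                  1,048.6521    10,044.6484
Price P = Σ PV = 1,048.6521.
Macaulay duration = Σ(t·PV) / P = 10,044.6484 / 1,048.6521 = 9.57863 half-year periods.
In years: 9.57863 / 2 = 4.78931 years.

4.7893 years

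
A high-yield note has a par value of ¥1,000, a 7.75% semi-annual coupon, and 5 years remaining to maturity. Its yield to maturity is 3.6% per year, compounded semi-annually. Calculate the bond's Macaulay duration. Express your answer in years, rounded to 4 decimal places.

4.3122 years

Periodic yield y = 0.018. Discount each cash flow and weight by its period:
  t   CF        PV=CF/(1+0.018)^t    t·PV
  1        38.75        38.0648        38.0648
  2        38.75        37.3918        74.7836
  3        38.75        36.7306       110.1919
  4        38.75        36.0812       144.3247
  5        38.75        35.4432       177.2160
  6        38.75        34.8165       208.8990
  7        38.75        34.2009       239.4061
  8        38.75        33.5961       268.7692
  9        38.75        33.0021       297.0190
  10    1,038.75       869.0270     8,690.2697
  Σ                  1,188.3542    10,248.9439
Price P = Σ PV = 1,188.3542.
Macaulay duration = Σ(t·PV) / P = 10,248.9439 / 1,188.3542 = 8.62449 half-year periods.
In years: 8.62449 / 2 = 4.31224 years.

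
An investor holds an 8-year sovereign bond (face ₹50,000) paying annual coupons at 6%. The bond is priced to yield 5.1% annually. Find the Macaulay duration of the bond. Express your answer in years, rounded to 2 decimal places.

Periodic yield y = 0.051. Discount each cash flow and weight by its year:
  t   CF        PV=CF/(1+0.051)^t    t·PV
  1     3,000.00     2,854.4244     2,854.4244
  2     3,000.00     2,715.9128     5,431.8256
  3     3,000.00     2,584.1226     7,752.3677
  4     3,000.00     2,458.7275     9,834.9098
  5     3,000.00     2,339.4172    11,697.0859
  6     3,000.00     2,225.8965    13,355.3788
  7     3,000.00     2,117.8844    14,825.1905
  8    53,000.00    35,600.3396   284,802.7172
  Σ                 52,896.7248   350,553.8997
Price P = Σ PV = 52,896.7248.
Macaulay duration = Σ(t·PV) / P = 350,553.8997 / 52,896.7248 = 6.62714 years.

6.63 years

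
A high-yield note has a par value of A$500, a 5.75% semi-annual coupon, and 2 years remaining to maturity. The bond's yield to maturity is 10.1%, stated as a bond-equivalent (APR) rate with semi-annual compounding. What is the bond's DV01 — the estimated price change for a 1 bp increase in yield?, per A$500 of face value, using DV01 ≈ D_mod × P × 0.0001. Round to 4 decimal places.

Periodic yield y = 0.0505.
  t   CF        PV=CF/(1+0.0505)^t    t·PV
  1       14.375        13.6840        13.6840
  2       14.375        13.0261        26.0523
  3       14.375        12.3999        37.1998
  4      514.375       422.3725     1,689.4900
  Σ                    461.4825     1,766.4260
P = 461.4825; D_Mac = 3.82772 half-year periods = 1.91386 yrs; D_mod = 1.82186 yrs.
DV01 ≈ 1.82186 × 461.4825 × 0.0001 = 0.084075.

A$0.0841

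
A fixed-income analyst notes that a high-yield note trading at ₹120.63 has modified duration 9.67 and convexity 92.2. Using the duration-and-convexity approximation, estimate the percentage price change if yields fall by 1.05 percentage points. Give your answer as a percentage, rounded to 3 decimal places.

Duration effect: -D_mod·Δy = -9.67 × (-0.0105) = +0.101535
Convexity effect: ½·C·(Δy)² = 0.5 × 92.2 × (-0.0105)² = +0.005082525
ΔP/P ≈ +0.101535 + 0.005082525 = +0.106617525
= +10.6617525%.

+10.662%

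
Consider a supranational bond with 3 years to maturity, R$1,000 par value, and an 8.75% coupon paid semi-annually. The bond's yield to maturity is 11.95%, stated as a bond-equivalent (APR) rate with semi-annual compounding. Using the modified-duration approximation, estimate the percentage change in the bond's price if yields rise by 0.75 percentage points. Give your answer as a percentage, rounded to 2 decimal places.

Periodic yield y = 0.05975. Modified duration first:
  t   CF        PV=CF/(1+0.05975)^t    t·PV
  1        43.75        41.2833        41.2833
  2        43.75        38.9557        77.9114
  3        43.75        36.7593       110.2780
  4        43.75        34.6868       138.7472
  5        43.75        32.7311       163.6556
  6     1,043.75       736.8447     4,421.0679
  Σ                    921.2610     4,952.9436
P = 921.2610; D_Mac = 5.37627 half-year periods = 2.68813 yrs; D_mod = 2.68813/(1+0.05975) = 2.53657 yrs.
ΔP/P ≈ -D_mod · Δy = -2.53657 × (+0.0075) = -0.019024 = -1.9024%.

-1.90%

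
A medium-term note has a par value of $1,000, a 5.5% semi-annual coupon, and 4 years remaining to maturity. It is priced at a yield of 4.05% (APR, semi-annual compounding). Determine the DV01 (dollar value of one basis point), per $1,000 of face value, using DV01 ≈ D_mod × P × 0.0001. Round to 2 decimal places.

Periodic yield y = 0.02025.
  t   CF        PV=CF/(1+0.02025)^t    t·PV
  1        27.50        26.9542        26.9542
  2        27.50        26.4192        52.8384
  3        27.50        25.8948        77.6845
  4        27.50        25.3809       101.5234
  5        27.50        24.8771       124.3855
  6        27.50        24.3833       146.3000
  7        27.50        23.8994       167.2956
  8     1,027.50       875.2437     7,001.9498
  Σ                  1,053.0526     7,698.9313
P = 1,053.0526; D_Mac = 7.31106 half-year periods = 3.65553 yrs; D_mod = 3.58298 yrs.
DV01 ≈ 3.58298 × 1,053.0526 × 0.0001 = 0.377306.

$0.38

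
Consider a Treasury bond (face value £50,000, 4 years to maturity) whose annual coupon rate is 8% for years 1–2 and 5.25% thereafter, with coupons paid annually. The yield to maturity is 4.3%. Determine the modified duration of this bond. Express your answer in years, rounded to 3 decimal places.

3.461 years

Periodic yield y = 0.043. First find Macaulay duration:
  t   CF        PV=CF/(1+0.043)^t    t·PV
  1     4,000.00     3,835.0911     3,835.0911
  2     4,000.00     3,676.9809     7,353.9618
  3     2,625.00     2,313.5366     6,940.6099
  4    52,625.00    44,468.7452   177,874.9809
  Σ                 54,294.3539   196,004.6437
P = 54,294.3539; Macaulay duration = 196,004.6437 / 54,294.3539 = 3.61004 years.
Modified duration = D_Mac / (1 + y) = 3.61004 / 1.043 = 3.46121 years.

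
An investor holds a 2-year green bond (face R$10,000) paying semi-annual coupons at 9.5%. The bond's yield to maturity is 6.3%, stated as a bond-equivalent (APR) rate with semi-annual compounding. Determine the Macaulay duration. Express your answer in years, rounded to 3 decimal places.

1.872 years

Periodic yield y = 0.0315. Discount each cash flow and weight by its period:
  t   CF        PV=CF/(1+0.0315)^t    t·PV
  1       475.00       460.4944       460.4944
  2       475.00       446.4318       892.8636
  3       475.00       432.7987     1,298.3960
  4    10,475.00     9,252.8837    37,011.5347
  Σ                 10,592.6086    39,663.2888
Price P = Σ PV = 10,592.6086.
Macaulay duration = Σ(t·PV) / P = 39,663.2888 / 10,592.6086 = 3.74443 half-year periods.
In years: 3.74443 / 2 = 1.87222 years.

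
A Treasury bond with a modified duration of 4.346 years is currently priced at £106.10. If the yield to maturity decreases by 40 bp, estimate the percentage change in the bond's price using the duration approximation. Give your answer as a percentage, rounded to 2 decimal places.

+1.74%

Duration approximation: ΔP/P ≈ -D_mod · Δy = -4.346 × (-0.004) = +0.017384.
As a percentage: +1.7384%.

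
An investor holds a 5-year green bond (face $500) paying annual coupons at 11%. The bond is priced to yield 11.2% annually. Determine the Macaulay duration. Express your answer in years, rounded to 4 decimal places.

Periodic yield y = 0.112. Discount each cash flow and weight by its year:
  t   CF        PV=CF/(1+0.112)^t    t·PV
  1        55.00        49.4604        49.4604
  2        55.00        44.4788        88.9576
  3        55.00        39.9989       119.9968
  4        55.00        35.9703       143.8810
  5       555.00       326.4142     1,632.0710
  Σ                    496.3226     2,034.3669
Price P = Σ PV = 496.3226.
Macaulay duration = Σ(t·PV) / P = 2,034.3669 / 496.3226 = 4.09888 years.

4.0989 years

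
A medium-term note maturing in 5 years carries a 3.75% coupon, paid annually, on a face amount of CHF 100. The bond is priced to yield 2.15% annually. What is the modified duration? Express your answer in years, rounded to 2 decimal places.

4.57 years

Periodic yield y = 0.0215. First find Macaulay duration:
  t   CF        PV=CF/(1+0.0215)^t    t·PV
  1         3.75         3.6711         3.6711
  2         3.75         3.5938         7.1876
  3         3.75         3.5182        10.5545
  4         3.75         3.4441        13.7765
  5       103.75        93.2817       466.4083
  Σ                    107.5088       501.5979
P = 107.5088; Macaulay duration = 501.5979 / 107.5088 = 4.66564 years.
Modified duration = D_Mac / (1 + y) = 4.66564 / 1.0215 = 4.56744 years.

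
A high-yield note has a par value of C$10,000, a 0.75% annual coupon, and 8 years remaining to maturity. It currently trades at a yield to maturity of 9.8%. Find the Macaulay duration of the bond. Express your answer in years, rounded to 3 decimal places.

Periodic yield y = 0.098. Discount each cash flow and weight by its year:
  t   CF        PV=CF/(1+0.098)^t    t·PV
  1        75.00        68.3060        68.3060
  2        75.00        62.2095       124.4190
  3        75.00        56.6571       169.9713
  4        75.00        51.6003       206.4010
  5        75.00        46.9948       234.9739
  6        75.00        42.8003       256.8020
  7        75.00        38.9803       272.8619
  8    10,075.00     4,768.9891    38,151.9132
  Σ                  5,136.5374    39,485.6483
Price P = Σ PV = 5,136.5374.
Macaulay duration = Σ(t·PV) / P = 39,485.6483 / 5,136.5374 = 7.68721 years.

7.687 years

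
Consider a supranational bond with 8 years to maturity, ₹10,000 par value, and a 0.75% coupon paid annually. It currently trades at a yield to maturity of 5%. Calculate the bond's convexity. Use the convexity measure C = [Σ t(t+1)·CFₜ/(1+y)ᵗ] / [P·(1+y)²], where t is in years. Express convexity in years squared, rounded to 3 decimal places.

62.607

With y = 0.05:
  t   CF        PV=CF/(1+0.05)^t    t·PV        t(t+1)·PV
  1        75.00        71.4286        71.4286         142.8571
  2        75.00        68.0272       136.0544         408.1633
  3        75.00        64.7878       194.3635         777.4538
  4        75.00        61.7027       246.8107       1,234.0537
  5        75.00        58.7645       293.8223       1,762.9339
  6        75.00        55.9662       335.7969       2,350.5785
  7        75.00        53.3011       373.1077       2,984.8616
  8    10,075.00     6,819.1566    54,553.2526     490,979.2732
  Σ                  7,253.1346    56,204.6367     500,640.1751
P = 7,253.1346.
Convexity = Σ t(t+1)·PV / [P·(1+y)²] = 500,640.1751 / (7,253.1346 × 1.102500) = 62.60678.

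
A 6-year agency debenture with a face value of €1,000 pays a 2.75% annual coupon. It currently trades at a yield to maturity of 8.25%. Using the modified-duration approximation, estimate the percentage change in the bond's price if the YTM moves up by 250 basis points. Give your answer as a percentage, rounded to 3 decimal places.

-12.793%

Periodic yield y = 0.0825. Modified duration first:
  t   CF        PV=CF/(1+0.0825)^t    t·PV
  1        27.50        25.4042        25.4042
  2        27.50        23.4680        46.9361
  3        27.50        21.6795        65.0385
  4        27.50        20.0272        80.1090
  5        27.50        18.5009        92.5046
  6     1,027.50       638.5787     3,831.4720
  Σ                    747.6585     4,141.4642
P = 747.6585; D_Mac = 5.53925 yrs; D_mod = 5.53925/(1+0.0825) = 5.11709 yrs.
ΔP/P ≈ -D_mod · Δy = -5.11709 × (+0.025) = -0.127927 = -12.7927%.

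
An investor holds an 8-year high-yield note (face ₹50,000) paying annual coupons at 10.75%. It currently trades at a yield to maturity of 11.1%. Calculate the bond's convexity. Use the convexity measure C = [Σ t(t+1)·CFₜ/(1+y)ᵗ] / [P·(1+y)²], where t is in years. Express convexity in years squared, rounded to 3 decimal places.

36.801

With y = 0.111:
  t   CF        PV=CF/(1+0.111)^t    t·PV        t(t+1)·PV
  1     5,375.00     4,837.9838     4,837.9838       9,675.9676
  2     5,375.00     4,354.6209     8,709.2418      26,127.7253
  3     5,375.00     3,919.5507    11,758.6522      47,034.6090
  4     5,375.00     3,527.9485    14,111.7939      70,558.9694
  5     5,375.00     3,175.4712    15,877.3558      95,264.1350
  6     5,375.00     2,858.2099    17,149.2592     120,044.8146
  7     5,375.00     2,572.6461    18,008.5230     144,068.1844
  8    55,375.00    23,856.2000   190,849.6003   1,717,646.4025
  Σ                 49,102.6311   281,302.4101   2,230,420.8078
P = 49,102.6311.
Convexity = Σ t(t+1)·PV / [P·(1+y)²] = 2,230,420.8078 / (49,102.6311 × 1.234321) = 36.80052.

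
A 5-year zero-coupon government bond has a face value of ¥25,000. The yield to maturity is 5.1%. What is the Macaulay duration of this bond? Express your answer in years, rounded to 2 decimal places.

5.00 years

A zero-coupon bond has a single cash flow at maturity, so its Macaulay duration equals its maturity: 5 years.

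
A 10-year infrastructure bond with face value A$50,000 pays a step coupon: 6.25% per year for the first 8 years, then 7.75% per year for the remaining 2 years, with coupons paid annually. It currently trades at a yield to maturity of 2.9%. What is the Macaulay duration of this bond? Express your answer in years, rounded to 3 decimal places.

8.054 years

Periodic yield y = 0.029. Discount each cash flow and weight by its year:
  t   CF        PV=CF/(1+0.029)^t    t·PV
  1     3,125.00     3,036.9291     3,036.9291
  2     3,125.00     2,951.3402     5,902.6804
  3     3,125.00     2,868.1635     8,604.4904
  4     3,125.00     2,787.3309    11,149.3234
  5     3,125.00     2,708.7763    13,543.8817
  6     3,125.00     2,632.4357    15,794.6142
  7     3,125.00     2,558.2466    17,907.7259
  8     3,125.00     2,486.1483    19,889.1861
  9     3,875.00     2,995.9415    26,963.4738
  10   53,875.00    40,479.3505   404,793.5050
  Σ                 65,504.6625   527,585.8100
Price P = Σ PV = 65,504.6625.
Macaulay duration = Σ(t·PV) / P = 527,585.8100 / 65,504.6625 = 8.05417 years.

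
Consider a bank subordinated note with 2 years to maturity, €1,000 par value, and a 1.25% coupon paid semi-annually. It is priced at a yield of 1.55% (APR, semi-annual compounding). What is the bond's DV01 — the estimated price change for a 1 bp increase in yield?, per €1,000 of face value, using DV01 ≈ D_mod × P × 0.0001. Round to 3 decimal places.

€0.195

Periodic yield y = 0.00775.
  t   CF        PV=CF/(1+0.00775)^t    t·PV
  1         6.25         6.2019         6.2019
  2         6.25         6.1542        12.3085
  3         6.25         6.1069        18.3207
  4     1,006.25       975.6514     3,902.6055
  Σ                    994.1145     3,939.4367
P = 994.1145; D_Mac = 3.96276 half-year periods = 1.98138 yrs; D_mod = 1.96614 yrs.
DV01 ≈ 1.96614 × 994.1145 × 0.0001 = 0.195457.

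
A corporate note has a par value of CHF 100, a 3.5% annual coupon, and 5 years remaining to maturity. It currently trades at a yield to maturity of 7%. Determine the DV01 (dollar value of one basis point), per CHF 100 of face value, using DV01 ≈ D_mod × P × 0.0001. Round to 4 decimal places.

Periodic yield y = 0.07.
  t   CF        PV=CF/(1+0.07)^t    t·PV
  1         3.50         3.2710         3.2710
  2         3.50         3.0570         6.1141
  3         3.50         2.8570         8.5711
  4         3.50         2.6701        10.6805
  5       103.50        73.7941       368.9703
  Σ                     85.6493       397.6071
P = 85.6493; D_Mac = 4.64227 yrs; D_mod = 4.33857 yrs.
DV01 ≈ 4.33857 × 85.6493 × 0.0001 = 0.037160.

CHF 0.0372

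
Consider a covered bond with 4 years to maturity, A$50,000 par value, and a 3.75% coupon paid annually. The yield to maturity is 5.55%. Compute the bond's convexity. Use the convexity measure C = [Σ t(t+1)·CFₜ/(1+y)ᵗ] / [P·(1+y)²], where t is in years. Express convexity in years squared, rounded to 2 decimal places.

16.64

With y = 0.0555:
  t   CF        PV=CF/(1+0.0555)^t    t·PV        t(t+1)·PV
  1     1,875.00     1,776.4093     1,776.4093       3,552.8186
  2     1,875.00     1,683.0026     3,366.0053      10,098.0158
  3     1,875.00     1,594.5075     4,783.5224      19,134.0897
  4    51,875.00    41,795.0798   167,180.3193     835,901.5967
  Σ                 46,848.9992   177,106.2563     868,686.5208
P = 46,848.9992.
Convexity = Σ t(t+1)·PV / [P·(1+y)²] = 868,686.5208 / (46,848.9992 × 1.114080) = 16.64356.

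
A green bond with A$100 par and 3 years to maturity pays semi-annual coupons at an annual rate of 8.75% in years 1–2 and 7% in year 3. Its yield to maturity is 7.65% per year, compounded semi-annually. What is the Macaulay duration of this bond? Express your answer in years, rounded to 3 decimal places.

Periodic yield y = 0.03825. Discount each cash flow and weight by its period:
  t   CF        PV=CF/(1+0.03825)^t    t·PV
  1        4.375         4.2138         4.2138
  2        4.375         4.0586         8.1172
  3        4.375         3.9091        11.7272
  4        4.375         3.7650        15.0602
  5        3.500         2.9011        14.5054
  6      103.500        82.6283       495.7697
  Σ                    101.4759       549.3934
Price P = Σ PV = 101.4759.
Macaulay duration = Σ(t·PV) / P = 549.3934 / 101.4759 = 5.41403 half-year periods.
In years: 5.41403 / 2 = 2.70702 years.

2.707 years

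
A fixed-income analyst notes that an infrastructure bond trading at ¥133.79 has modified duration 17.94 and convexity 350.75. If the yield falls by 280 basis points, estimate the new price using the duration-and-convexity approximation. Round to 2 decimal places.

¥219.39

Duration effect: -D_mod·Δy = -17.94 × (-0.028) = +0.502320
Convexity effect: ½·C·(Δy)² = 0.5 × 350.75 × (-0.028)² = +0.1374940
ΔP/P ≈ +0.502320 + 0.1374940 = +0.639814
New price ≈ 133.79 × (1 + 0.639814) = 219.39071506.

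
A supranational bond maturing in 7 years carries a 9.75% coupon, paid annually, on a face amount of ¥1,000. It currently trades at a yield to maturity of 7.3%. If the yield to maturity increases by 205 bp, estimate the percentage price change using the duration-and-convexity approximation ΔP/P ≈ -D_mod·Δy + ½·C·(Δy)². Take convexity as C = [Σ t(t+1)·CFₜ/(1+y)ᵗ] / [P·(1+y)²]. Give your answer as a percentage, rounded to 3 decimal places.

-9.759%

With y = 0.073:
  t   CF        PV=CF/(1+0.073)^t    t·PV        t(t+1)·PV
  1        97.50        90.8667        90.8667         181.7335
  2        97.50        84.6847       169.3695         508.1085
  3        97.50        78.9233       236.7700         947.0801
  4        97.50        73.5539       294.2156       1,471.0781
  5        97.50        68.5498       342.7489       2,056.4931
  6        97.50        63.8861       383.3165       2,683.2156
  7     1,097.50       670.2032     4,691.4222      37,531.3773
  Σ                  1,130.6677     6,208.7094      45,379.0861
P = 1,130.6677; D_Mac = 5.49119 yrs; D_mod = 5.11760 yrs; C = 34.85951.
Duration effect: -5.11760 × (+0.0205) = -0.104911
Convexity effect: 0.5 × 34.85951 × (0.0205)² = +0.0073249
ΔP/P ≈ -0.104911 + 0.0073249 = -0.097586 = -9.7586%.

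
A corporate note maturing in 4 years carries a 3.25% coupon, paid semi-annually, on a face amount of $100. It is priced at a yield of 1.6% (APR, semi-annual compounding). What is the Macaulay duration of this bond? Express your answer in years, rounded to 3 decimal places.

Periodic yield y = 0.008. Discount each cash flow and weight by its period:
  t   CF        PV=CF/(1+0.008)^t    t·PV
  1        1.625         1.6121         1.6121
  2        1.625         1.5993         3.1986
  3        1.625         1.5866         4.7598
  4        1.625         1.5740         6.2961
  5        1.625         1.5615         7.8077
  6        1.625         1.5491         9.2948
  7        1.625         1.5368        10.7579
  8      101.625        95.3490       762.7923
  Σ                    106.3686       806.5193
Price P = Σ PV = 106.3686.
Macaulay duration = Σ(t·PV) / P = 806.5193 / 106.3686 = 7.58231 half-year periods.
In years: 7.58231 / 2 = 3.79115 years.

3.791 years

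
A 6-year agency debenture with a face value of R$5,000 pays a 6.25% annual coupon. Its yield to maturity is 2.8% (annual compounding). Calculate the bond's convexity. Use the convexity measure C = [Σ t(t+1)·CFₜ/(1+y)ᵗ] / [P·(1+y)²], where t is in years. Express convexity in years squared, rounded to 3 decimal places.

With y = 0.028:
  t   CF        PV=CF/(1+0.028)^t    t·PV        t(t+1)·PV
  1       312.50       303.9883       303.9883         607.9767
  2       312.50       295.7085       591.4170       1,774.2509
  3       312.50       287.6542       862.9625       3,451.8501
  4       312.50       279.8192     1,119.2769       5,596.3847
  5       312.50       272.1977     1,360.9885       8,165.9309
  6     5,312.50     4,501.3238    27,007.9428     189,055.5997
  Σ                  5,940.6917    31,246.5761     208,651.9930
P = 5,940.6917.
Convexity = Σ t(t+1)·PV / [P·(1+y)²] = 208,651.9930 / (5,940.6917 × 1.056784) = 33.23528.

33.235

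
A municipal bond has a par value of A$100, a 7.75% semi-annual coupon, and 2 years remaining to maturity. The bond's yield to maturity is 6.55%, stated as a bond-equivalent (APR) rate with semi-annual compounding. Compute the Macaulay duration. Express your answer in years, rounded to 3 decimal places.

Periodic yield y = 0.03275. Discount each cash flow and weight by its period:
  t   CF        PV=CF/(1+0.03275)^t    t·PV
  1        3.875         3.7521         3.7521
  2        3.875         3.6331         7.2663
  3        3.875         3.5179        10.5538
  4      103.875        91.3125       365.2500
  Σ                    102.2157       386.8221
Price P = Σ PV = 102.2157.
Macaulay duration = Σ(t·PV) / P = 386.8221 / 102.2157 = 3.78437 half-year periods.
In years: 3.78437 / 2 = 1.89219 years.

1.892 years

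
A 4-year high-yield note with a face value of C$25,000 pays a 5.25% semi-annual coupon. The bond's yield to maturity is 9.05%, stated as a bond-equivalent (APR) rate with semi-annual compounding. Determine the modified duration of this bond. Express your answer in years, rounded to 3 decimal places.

Periodic yield y = 0.04525. First find Macaulay duration:
  t   CF        PV=CF/(1+0.04525)^t    t·PV
  1       656.25       627.8402       627.8402
  2       656.25       600.6603     1,201.3207
  3       656.25       574.6571     1,723.9713
  4       656.25       549.7796     2,199.1184
  5       656.25       525.9790     2,629.8952
  6       656.25       503.2088     3,019.2530
  7       656.25       481.4244     3,369.9707
  8    25,656.25    18,006.6021   144,052.8172
  Σ                 21,870.1517   158,824.1867
P = 21,870.1517; Macaulay duration = 158,824.1867 / 21,870.1517 = 7.26214 half-year periods = 3.63107 years.
Modified duration = D_Mac / (1 + y) = 3.63107 / 1.04525 = 3.47388 years.

3.474 years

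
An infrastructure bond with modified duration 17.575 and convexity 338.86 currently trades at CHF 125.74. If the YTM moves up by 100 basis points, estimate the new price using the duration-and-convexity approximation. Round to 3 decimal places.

CHF 105.772

Duration effect: -D_mod·Δy = -17.575 × (+0.01) = -0.175750
Convexity effect: ½·C·(Δy)² = 0.5 × 338.86 × (0.01)² = +0.0169430
ΔP/P ≈ -0.175750 + 0.0169430 = -0.158807
New price ≈ 125.74 × (1 - 0.158807) = 105.77160782.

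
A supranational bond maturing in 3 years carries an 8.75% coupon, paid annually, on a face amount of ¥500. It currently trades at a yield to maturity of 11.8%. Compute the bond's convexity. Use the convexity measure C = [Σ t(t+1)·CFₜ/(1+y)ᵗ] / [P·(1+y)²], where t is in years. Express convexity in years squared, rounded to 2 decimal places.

8.56

With y = 0.118:
  t   CF        PV=CF/(1+0.118)^t    t·PV        t(t+1)·PV
  1        43.75        39.1324        39.1324          78.2648
  2        43.75        35.0021        70.0043         210.0128
  3       543.75       389.1113     1,167.3339       4,669.3358
  Σ                    463.2458     1,276.4706       4,957.6133
P = 463.2458.
Convexity = Σ t(t+1)·PV / [P·(1+y)²] = 4,957.6133 / (463.2458 × 1.249924) = 8.56205.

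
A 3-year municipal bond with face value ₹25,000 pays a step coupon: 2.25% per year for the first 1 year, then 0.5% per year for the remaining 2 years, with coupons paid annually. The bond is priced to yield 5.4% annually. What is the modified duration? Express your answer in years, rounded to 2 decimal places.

2.80 years

Periodic yield y = 0.054. First find Macaulay duration:
  t   CF        PV=CF/(1+0.054)^t    t·PV
  1       562.50       533.6812       533.6812
  2       125.00       112.5198       225.0395
  3    25,125.00    21,457.7528    64,373.2584
  Σ                 22,103.9538    65,131.9791
P = 22,103.9538; Macaulay duration = 65,131.9791 / 22,103.9538 = 2.94662 years.
Modified duration = D_Mac / (1 + y) = 2.94662 / 1.054 = 2.79566 years.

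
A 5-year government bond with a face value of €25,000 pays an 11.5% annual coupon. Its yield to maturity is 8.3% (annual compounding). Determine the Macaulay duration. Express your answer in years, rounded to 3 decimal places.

4.127 years

Periodic yield y = 0.083. Discount each cash flow and weight by its year:
  t   CF        PV=CF/(1+0.083)^t    t·PV
  1     2,875.00     2,654.6630     2,654.6630
  2     2,875.00     2,451.2123     4,902.4247
  3     2,875.00     2,263.3540     6,790.0619
  4     2,875.00     2,089.8929     8,359.5714
  5    27,875.00    18,709.9485    93,549.7427
  Σ                 28,169.0707   116,256.4637
Price P = Σ PV = 28,169.0707.
Macaulay duration = Σ(t·PV) / P = 116,256.4637 / 28,169.0707 = 4.12710 years.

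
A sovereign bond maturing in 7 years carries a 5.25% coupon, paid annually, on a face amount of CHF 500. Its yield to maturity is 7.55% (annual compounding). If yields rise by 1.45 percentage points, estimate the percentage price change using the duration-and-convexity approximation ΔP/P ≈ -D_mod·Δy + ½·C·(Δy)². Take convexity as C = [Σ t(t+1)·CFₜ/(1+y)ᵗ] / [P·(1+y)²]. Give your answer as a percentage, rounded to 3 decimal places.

-7.626%

With y = 0.0755:
  t   CF        PV=CF/(1+0.0755)^t    t·PV        t(t+1)·PV
  1        26.25        24.4073        24.4073          48.8145
  2        26.25        22.6939        45.3877         136.1632
  3        26.25        21.1008        63.3023         253.2091
  4        26.25        19.6195        78.4779         392.3897
  5        26.25        18.2422        91.2110         547.2660
  6        26.25        16.9616       101.7696         712.3872
  7       526.25       316.1689     2,213.1826      17,705.4607
  Σ                    439.1941     2,617.7384      19,795.6905
P = 439.1941; D_Mac = 5.96032 yrs; D_mod = 5.54191 yrs; C = 38.96667.
Duration effect: -5.54191 × (+0.0145) = -0.080358
Convexity effect: 0.5 × 38.96667 × (0.0145)² = +0.0040964
ΔP/P ≈ -0.080358 + 0.0040964 = -0.076261 = -7.6261%.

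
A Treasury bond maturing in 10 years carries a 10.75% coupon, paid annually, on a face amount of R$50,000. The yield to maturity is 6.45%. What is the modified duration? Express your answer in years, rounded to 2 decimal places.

Periodic yield y = 0.0645. First find Macaulay duration:
  t   CF        PV=CF/(1+0.0645)^t    t·PV
  1     5,375.00     5,049.3189     5,049.3189
  2     5,375.00     4,743.3715     9,486.7429
  3     5,375.00     4,455.9619    13,367.8858
  4     5,375.00     4,185.9671    16,743.8682
  5     5,375.00     3,932.3317    19,661.6583
  6     5,375.00     3,694.0645    22,164.3870
  7     5,375.00     3,470.2344    24,291.6407
  8     5,375.00     3,259.9665    26,079.7323
  9     5,375.00     3,062.4392    27,561.9529
  10   55,375.00    29,638.5588   296,385.5877
  Σ                 65,492.2144   460,792.7747
P = 65,492.2144; Macaulay duration = 460,792.7747 / 65,492.2144 = 7.03584 years.
Modified duration = D_Mac / (1 + y) = 7.03584 / 1.0645 = 6.60953 years.

6.61 years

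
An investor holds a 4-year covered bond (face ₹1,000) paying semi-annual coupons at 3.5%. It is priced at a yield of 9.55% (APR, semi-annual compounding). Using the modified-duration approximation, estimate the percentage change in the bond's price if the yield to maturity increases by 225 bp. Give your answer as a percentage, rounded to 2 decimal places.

-8.02%

Periodic yield y = 0.04775. Modified duration first:
  t   CF        PV=CF/(1+0.04775)^t    t·PV
  1        17.50        16.7025        16.7025
  2        17.50        15.9413        31.8825
  3        17.50        15.2148        45.6443
  4        17.50        14.5214        58.0855
  5        17.50        13.8596        69.2978
  6        17.50        13.2279        79.3676
  7        17.50        12.6251        88.3756
  8     1,017.50       700.6047     5,604.8378
  Σ                    802.6972     5,994.1936
P = 802.6972; D_Mac = 7.46757 half-year periods = 3.73378 yrs; D_mod = 3.73378/(1+0.04775) = 3.56362 yrs.
ΔP/P ≈ -D_mod · Δy = -3.56362 × (+0.0225) = -0.080181 = -8.0181%.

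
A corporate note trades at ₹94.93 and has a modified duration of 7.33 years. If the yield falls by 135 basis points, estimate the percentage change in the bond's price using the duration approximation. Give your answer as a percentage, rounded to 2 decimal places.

+9.90%

Duration approximation: ΔP/P ≈ -D_mod · Δy = -7.33 × (-0.0135) = +0.098955.
As a percentage: +9.8955%.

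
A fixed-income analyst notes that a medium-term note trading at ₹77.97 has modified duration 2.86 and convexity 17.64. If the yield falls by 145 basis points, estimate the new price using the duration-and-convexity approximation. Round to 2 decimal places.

Duration effect: -D_mod·Δy = -2.86 × (-0.0145) = +0.041470
Convexity effect: ½·C·(Δy)² = 0.5 × 17.64 × (-0.0145)² = +0.001854405
ΔP/P ≈ +0.041470 + 0.001854405 = +0.043324405
New price ≈ 77.97 × (1 + 0.043324405) = 81.34800385785.

₹81.35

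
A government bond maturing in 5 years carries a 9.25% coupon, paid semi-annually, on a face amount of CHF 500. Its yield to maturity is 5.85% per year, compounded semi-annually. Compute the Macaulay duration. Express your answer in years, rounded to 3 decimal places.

Periodic yield y = 0.02925. Discount each cash flow and weight by its period:
  t   CF        PV=CF/(1+0.02925)^t    t·PV
  1       23.125        22.4678        22.4678
  2       23.125        21.8293        43.6586
  3       23.125        21.2089        63.6268
  4       23.125        20.6062        82.4249
  5       23.125        20.0206       100.1031
  6       23.125        19.4517       116.7099
  7       23.125        18.8989       132.2920
  8       23.125        18.3618       146.8942
  9       23.125        17.8400       160.5596
  10     523.125       392.0999     3,920.9989
  Σ                    572.7850     4,789.7359
Price P = Σ PV = 572.7850.
Macaulay duration = Σ(t·PV) / P = 4,789.7359 / 572.7850 = 8.36219 half-year periods.
In years: 8.36219 / 2 = 4.18109 years.

4.181 years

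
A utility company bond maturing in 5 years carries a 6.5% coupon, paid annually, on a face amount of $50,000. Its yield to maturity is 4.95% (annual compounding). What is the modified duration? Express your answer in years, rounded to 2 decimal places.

Periodic yield y = 0.0495. First find Macaulay duration:
  t   CF        PV=CF/(1+0.0495)^t    t·PV
  1     3,250.00     3,096.7127     3,096.7127
  2     3,250.00     2,950.6553     5,901.3106
  3     3,250.00     2,811.4867     8,434.4601
  4     3,250.00     2,678.8820    10,715.5281
  5    53,250.00    41,822.2504   209,111.2518
  Σ                 53,359.9871   237,259.2633
P = 53,359.9871; Macaulay duration = 237,259.2633 / 53,359.9871 = 4.44639 years.
Modified duration = D_Mac / (1 + y) = 4.44639 / 1.0495 = 4.23667 years.

4.24 years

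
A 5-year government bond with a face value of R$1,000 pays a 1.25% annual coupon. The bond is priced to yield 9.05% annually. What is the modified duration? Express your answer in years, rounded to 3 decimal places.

4.446 years

Periodic yield y = 0.0905. First find Macaulay duration:
  t   CF        PV=CF/(1+0.0905)^t    t·PV
  1        12.50        11.4626        11.4626
  2        12.50        10.5114        21.0227
  3        12.50         9.6390        28.9171
  4        12.50         8.8391        35.3563
  5     1,012.50       656.5483     3,282.7415
  Σ                    697.0004     3,379.5003
P = 697.0004; Macaulay duration = 3,379.5003 / 697.0004 = 4.84863 years.
Modified duration = D_Mac / (1 + y) = 4.84863 / 1.0905 = 4.44625 years.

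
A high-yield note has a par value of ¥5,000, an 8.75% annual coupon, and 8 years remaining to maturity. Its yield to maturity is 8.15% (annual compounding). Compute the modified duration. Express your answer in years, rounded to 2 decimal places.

5.65 years

Periodic yield y = 0.0815. First find Macaulay duration:
  t   CF        PV=CF/(1+0.0815)^t    t·PV
  1       437.50       404.5307       404.5307
  2       437.50       374.0460       748.0920
  3       437.50       345.8585     1,037.5756
  4       437.50       319.7952     1,279.1809
  5       437.50       295.6960     1,478.4800
  6       437.50       273.4128     1,640.4771
  7       437.50       252.8089     1,769.6624
  8     5,437.50     2,905.2739    23,242.1911
  Σ                  5,171.4221    31,600.1897
P = 5,171.4221; Macaulay duration = 31,600.1897 / 5,171.4221 = 6.11054 years.
Modified duration = D_Mac / (1 + y) = 6.11054 / 1.0815 = 5.65006 years.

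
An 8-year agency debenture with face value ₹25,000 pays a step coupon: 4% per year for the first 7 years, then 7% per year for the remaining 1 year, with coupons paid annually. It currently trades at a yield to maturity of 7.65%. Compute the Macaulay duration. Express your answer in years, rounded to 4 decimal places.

Periodic yield y = 0.0765. Discount each cash flow and weight by its year:
  t   CF        PV=CF/(1+0.0765)^t    t·PV
  1     1,000.00       928.9364       928.9364
  2     1,000.00       862.9228     1,725.8456
  3     1,000.00       801.6003     2,404.8010
  4     1,000.00       744.6357     2,978.5429
  5     1,000.00       691.7192     3,458.5960
  6     1,000.00       642.5631     3,855.3787
  7     1,000.00       596.9003     4,178.3018
  8    26,750.00    14,832.4029   118,659.2230
  Σ                 20,101.6806   138,189.6253
Price P = Σ PV = 20,101.6806.
Macaulay duration = Σ(t·PV) / P = 138,189.6253 / 20,101.6806 = 6.87453 years.

6.8745 years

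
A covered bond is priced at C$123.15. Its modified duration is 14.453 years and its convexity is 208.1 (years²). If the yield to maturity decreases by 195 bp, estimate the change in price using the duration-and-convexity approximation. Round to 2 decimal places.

+C$39.58

Duration effect: -D_mod·Δy = -14.453 × (-0.0195) = +0.2818335
Convexity effect: ½·C·(Δy)² = 0.5 × 208.1 × (-0.0195)² = +0.0395650125
ΔP/P ≈ +0.2818335 + 0.0395650125 = +0.3213985125
ΔP ≈ 123.15 × (+0.3213985125) = +39.580226814375.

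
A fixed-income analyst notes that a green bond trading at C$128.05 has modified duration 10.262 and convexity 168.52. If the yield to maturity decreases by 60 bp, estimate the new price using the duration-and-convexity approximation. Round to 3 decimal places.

C$136.323

Duration effect: -D_mod·Δy = -10.262 × (-0.006) = +0.061572
Convexity effect: ½·C·(Δy)² = 0.5 × 168.52 × (-0.006)² = +0.00303336
ΔP/P ≈ +0.061572 + 0.00303336 = +0.06460536
New price ≈ 128.05 × (1 + 0.06460536) = 136.322716348.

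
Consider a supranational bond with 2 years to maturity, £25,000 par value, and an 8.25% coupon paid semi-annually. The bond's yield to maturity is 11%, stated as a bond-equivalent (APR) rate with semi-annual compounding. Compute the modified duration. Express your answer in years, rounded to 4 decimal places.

Periodic yield y = 0.055. First find Macaulay duration:
  t   CF        PV=CF/(1+0.055)^t    t·PV
  1     1,031.25       977.4882       977.4882
  2     1,031.25       926.5291     1,853.0581
  3     1,031.25       878.2266     2,634.6798
  4    26,031.25    21,012.8608    84,051.4434
  Σ                 23,795.1046    89,516.6694
P = 23,795.1046; Macaulay duration = 89,516.6694 / 23,795.1046 = 3.76198 half-year periods = 1.88099 years.
Modified duration = D_Mac / (1 + y) = 1.88099 / 1.055 = 1.78293 years.

1.7829 years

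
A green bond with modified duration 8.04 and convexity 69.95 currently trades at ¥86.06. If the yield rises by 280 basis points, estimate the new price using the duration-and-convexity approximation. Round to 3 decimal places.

¥69.046

Duration effect: -D_mod·Δy = -8.04 × (+0.028) = -0.225120
Convexity effect: ½·C·(Δy)² = 0.5 × 69.95 × (0.028)² = +0.0274204
ΔP/P ≈ -0.225120 + 0.0274204 = -0.1976996
New price ≈ 86.06 × (1 - 0.1976996) = 69.045972424.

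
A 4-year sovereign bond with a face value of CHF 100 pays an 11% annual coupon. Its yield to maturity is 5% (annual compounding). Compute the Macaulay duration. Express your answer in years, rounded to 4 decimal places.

3.4980 years

Periodic yield y = 0.05. Discount each cash flow and weight by its year:
  t   CF        PV=CF/(1+0.05)^t    t·PV
  1        11.00        10.4762        10.4762
  2        11.00         9.9773        19.9546
  3        11.00         9.5022        28.5066
  4       111.00        91.3200       365.2799
  Σ                    121.2757       424.2174
Price P = Σ PV = 121.2757.
Macaulay duration = Σ(t·PV) / P = 424.2174 / 121.2757 = 3.49796 years.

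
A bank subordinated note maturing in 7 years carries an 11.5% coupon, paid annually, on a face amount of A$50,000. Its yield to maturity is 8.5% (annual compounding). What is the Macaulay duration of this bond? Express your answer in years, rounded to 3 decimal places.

Periodic yield y = 0.085. Discount each cash flow and weight by its year:
  t   CF        PV=CF/(1+0.085)^t    t·PV
  1     5,750.00     5,299.5392     5,299.5392
  2     5,750.00     4,884.3679     9,768.7358
  3     5,750.00     4,501.7216    13,505.1647
  4     5,750.00     4,149.0521    16,596.2085
  5     5,750.00     3,824.0112    19,120.0559
  6     5,750.00     3,524.4343    21,146.6056
  7    55,750.00    31,494.6441   220,462.5084
  Σ                 57,677.7703   305,898.8181
Price P = Σ PV = 57,677.7703.
Macaulay duration = Σ(t·PV) / P = 305,898.8181 / 57,677.7703 = 5.30358 years.

5.304 years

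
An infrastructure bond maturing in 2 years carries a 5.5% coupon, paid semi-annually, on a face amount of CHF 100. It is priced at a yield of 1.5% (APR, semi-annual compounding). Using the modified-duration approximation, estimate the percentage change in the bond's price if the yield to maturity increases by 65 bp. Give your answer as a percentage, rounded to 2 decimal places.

Periodic yield y = 0.0075. Modified duration first:
  t   CF        PV=CF/(1+0.0075)^t    t·PV
  1         2.75         2.7295         2.7295
  2         2.75         2.7092         5.4184
  3         2.75         2.6890         8.0671
  4       102.75        99.7244       398.8978
  Σ                    107.8522       415.1128
P = 107.8522; D_Mac = 3.84890 half-year periods = 1.92445 yrs; D_mod = 1.92445/(1+0.0075) = 1.91013 yrs.
ΔP/P ≈ -D_mod · Δy = -1.91013 × (+0.0065) = -0.012416 = -1.2416%.

-1.24%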